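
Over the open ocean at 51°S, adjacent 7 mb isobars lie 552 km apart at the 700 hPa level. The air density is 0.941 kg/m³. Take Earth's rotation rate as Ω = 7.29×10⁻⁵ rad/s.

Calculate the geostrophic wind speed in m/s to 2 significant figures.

Coriolis parameter at 51°S:
f = 2Ω sin φ = 2 × 7.29×10⁻⁵ × sin 51° = 1.13×10⁻⁴ s⁻¹
Pressure gradient: |∂P/∂n| = 700 Pa / 552000 m = 1.27×10⁻³ Pa/m
Geostrophic balance (pressure-gradient force = Coriolis force):
V_g = (1/(fρ)) |∂P/∂n| = 1.27×10⁻³ / (1.13×10⁻⁴ × 0.941) = 11.9 m/s

12 m/s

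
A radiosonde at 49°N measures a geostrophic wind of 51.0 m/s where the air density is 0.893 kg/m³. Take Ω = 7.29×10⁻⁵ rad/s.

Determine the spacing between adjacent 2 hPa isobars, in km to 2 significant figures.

40 km

Coriolis parameter at 49°N:
f = 2Ω sin φ = 2 × 7.29×10⁻⁵ × sin 49° = 1.10×10⁻⁴ s⁻¹
Geostrophic balance rearranged: |∂P/∂n| = f ρ V_g
|∂P/∂n| = 1.10×10⁻⁴ × 0.893 × 51.0 = 5.01×10⁻³ Pa/m
Isobar spacing: Δn = ΔP/|∂P/∂n| = 200 Pa / 5.01×10⁻³ Pa/m = 39909 m ≈ 40 km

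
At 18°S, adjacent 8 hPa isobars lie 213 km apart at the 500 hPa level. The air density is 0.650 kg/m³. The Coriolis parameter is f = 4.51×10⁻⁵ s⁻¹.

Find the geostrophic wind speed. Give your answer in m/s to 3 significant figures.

128 m/s

Pressure gradient: |∂P/∂n| = 800 Pa / 213000 m = 3.76×10⁻³ Pa/m
Geostrophic balance (pressure-gradient force = Coriolis force):
V_g = (1/(fρ)) |∂P/∂n| = 3.76×10⁻³ / (4.51×10⁻⁵ × 0.650) = 128 m/s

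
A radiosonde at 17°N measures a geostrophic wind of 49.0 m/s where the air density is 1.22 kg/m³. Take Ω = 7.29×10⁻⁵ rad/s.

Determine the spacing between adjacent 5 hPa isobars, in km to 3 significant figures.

196 km

Coriolis parameter at 17°N:
f = 2Ω sin φ = 2 × 7.29×10⁻⁵ × sin 17° = 4.26×10⁻⁵ s⁻¹
Geostrophic balance rearranged: |∂P/∂n| = f ρ V_g
|∂P/∂n| = 4.26×10⁻⁵ × 1.22 × 49.0 = 2.55×10⁻³ Pa/m
Isobar spacing: Δn = ΔP/|∂P/∂n| = 500 Pa / 2.55×10⁻³ Pa/m = 196210 m ≈ 196 km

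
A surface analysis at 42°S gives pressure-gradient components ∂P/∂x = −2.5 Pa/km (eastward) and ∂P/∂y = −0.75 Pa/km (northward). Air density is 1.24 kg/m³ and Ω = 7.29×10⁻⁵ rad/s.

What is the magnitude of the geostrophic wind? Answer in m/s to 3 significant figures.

Coriolis parameter at 42°S:
f = 2Ω sin φ = 2 × 7.29×10⁻⁵ × sin 42° = 9.76×10⁻⁵ s⁻¹
In the Southern Hemisphere f is negative: f = −9.76×10⁻⁵ s⁻¹.
Component geostrophic relations (x east, y north):
u_g = −(1/(fρ)) ∂P/∂y,  v_g = (1/(fρ)) ∂P/∂x
u_g = −(−0.75×10⁻³)/(−9.76×10⁻⁵ × 1.24) = −6.20 m/s;  v_g = (−2.5×10⁻³)/(−9.76×10⁻⁵ × 1.24) = 20.7 m/s
|V_g| = √(u_g² + v_g²) = 21.6 m/s

21.6 m/s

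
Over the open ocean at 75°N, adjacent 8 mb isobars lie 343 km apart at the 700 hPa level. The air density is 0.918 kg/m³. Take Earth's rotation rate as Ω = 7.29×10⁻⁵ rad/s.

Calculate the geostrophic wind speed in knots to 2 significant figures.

Coriolis parameter at 75°N:
f = 2Ω sin φ = 2 × 7.29×10⁻⁵ × sin 75° = 1.41×10⁻⁴ s⁻¹
Pressure gradient: |∂P/∂n| = 800 Pa / 343000 m = 2.33×10⁻³ Pa/m
Geostrophic balance (pressure-gradient force = Coriolis force):
V_g = (1/(fρ)) |∂P/∂n| = 2.33×10⁻³ / (1.41×10⁻⁴ × 0.918) = 18.0 m/s
Converting: 18.0 m/s × 1.944 = 35 knots

35 knots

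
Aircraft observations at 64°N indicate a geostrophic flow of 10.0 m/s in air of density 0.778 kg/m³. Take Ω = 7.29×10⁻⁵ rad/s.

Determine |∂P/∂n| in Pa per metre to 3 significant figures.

1.02×10⁻³ Pa/m

Coriolis parameter at 64°N:
f = 2Ω sin φ = 2 × 7.29×10⁻⁵ × sin 64° = 1.31×10⁻⁴ s⁻¹
Geostrophic balance rearranged: |∂P/∂n| = f ρ V_g
|∂P/∂n| = 1.31×10⁻⁴ × 0.778 × 10.0 = 1.02×10⁻³ Pa/m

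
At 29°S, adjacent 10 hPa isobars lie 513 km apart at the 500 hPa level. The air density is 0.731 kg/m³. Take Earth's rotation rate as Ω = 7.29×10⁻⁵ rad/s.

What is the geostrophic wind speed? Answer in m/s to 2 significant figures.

Coriolis parameter at 29°S:
f = 2Ω sin φ = 2 × 7.29×10⁻⁵ × sin 29° = 7.07×10⁻⁵ s⁻¹
Pressure gradient: |∂P/∂n| = 1000 Pa / 513000 m = 1.95×10⁻³ Pa/m
Geostrophic balance (pressure-gradient force = Coriolis force):
V_g = (1/(fρ)) |∂P/∂n| = 1.95×10⁻³ / (7.07×10⁻⁵ × 0.731) = 37.7 m/s

38 m/s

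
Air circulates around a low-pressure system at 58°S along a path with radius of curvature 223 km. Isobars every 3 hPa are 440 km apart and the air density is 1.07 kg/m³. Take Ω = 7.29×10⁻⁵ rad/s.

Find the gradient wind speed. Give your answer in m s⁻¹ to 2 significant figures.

4.4 m s⁻¹

Coriolis parameter at 58°S:
f = 2Ω sin φ = 2 × 7.29×10⁻⁵ × sin 58° = 1.24×10⁻⁴ s⁻¹
Pressure gradient: |∂P/∂n| = 300 Pa / 440000 m = 6.82×10⁻⁴ Pa/m
Geostrophic speed: V_g = |∂P/∂n|/(fρ) = 6.82×10⁻⁴/(1.24×10⁻⁴ × 1.07) = 5.15 m/s
Around a low, centrifugal force acts outward with Coriolis, so pressure-gradient force balances both:
(1/ρ)|∂P/∂n| = fV + V²/R  →  V² + fR·V − fR·V_g = 0
With fR = 1.24×10⁻⁴ × 223×10³ m = 27.6 m/s:
V = [−fR + √((fR)² + 4 fR V_g)]/2 = [−27.6 + √(27.6² + 4×27.6×5.15)]/2 = 4.44 m/s
Subgeostrophic (V < V_g = 5.15 m/s), as expected around a low.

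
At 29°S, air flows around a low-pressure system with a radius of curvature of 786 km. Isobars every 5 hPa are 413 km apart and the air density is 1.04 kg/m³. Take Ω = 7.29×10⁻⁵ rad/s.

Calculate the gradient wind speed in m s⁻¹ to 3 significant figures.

Coriolis parameter at 29°S:
f = 2Ω sin φ = 2 × 7.29×10⁻⁵ × sin 29° = 7.07×10⁻⁵ s⁻¹
Pressure gradient: |∂P/∂n| = 500 Pa / 413000 m = 1.21×10⁻³ Pa/m
Geostrophic speed: V_g = |∂P/∂n|/(fρ) = 1.21×10⁻³/(7.07×10⁻⁵ × 1.04) = 16.5 m/s
Around a low, centrifugal force acts outward with Coriolis, so pressure-gradient force balances both:
(1/ρ)|∂P/∂n| = fV + V²/R  →  V² + fR·V − fR·V_g = 0
With fR = 7.07×10⁻⁵ × 786×10³ m = 55.6 m/s:
V = [−fR + √((fR)² + 4 fR V_g)]/2 = [−55.6 + √(55.6² + 4×55.6×16.5)]/2 = 13.3 m/s
Subgeostrophic (V < V_g = 16.5 m/s), as expected around a low.

13.3 m s⁻¹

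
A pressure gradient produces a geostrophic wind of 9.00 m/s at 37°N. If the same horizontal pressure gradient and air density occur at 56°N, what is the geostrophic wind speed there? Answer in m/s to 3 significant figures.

With the same pressure gradient and density, V_g ∝ 1/f ∝ 1/sin φ.
V₂ = V₁ · sin φ₁ / sin φ₂ = 9.00 × sin 37° / sin 56°
V₂ = 9.00 × 0.6018/0.8290 = 6.53 m/s

6.53 m/s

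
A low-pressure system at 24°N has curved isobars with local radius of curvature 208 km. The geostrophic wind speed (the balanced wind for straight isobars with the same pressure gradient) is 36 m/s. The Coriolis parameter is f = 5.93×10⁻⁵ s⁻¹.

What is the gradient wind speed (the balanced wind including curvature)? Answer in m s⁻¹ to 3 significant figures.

15.8 m s⁻¹

Around a low, centrifugal force acts outward with Coriolis, so pressure-gradient force balances both:
(1/ρ)|∂P/∂n| = fV + V²/R  →  V² + fR·V − fR·V_g = 0
With fR = 5.93×10⁻⁵ × 208×10³ m = 12.3 m/s:
V = [−fR + √((fR)² + 4 fR V_g)]/2 = [−12.3 + √(12.3² + 4×12.3×36)]/2 = 15.8 m/s
Subgeostrophic (V < V_g = 36 m/s), as expected around a low.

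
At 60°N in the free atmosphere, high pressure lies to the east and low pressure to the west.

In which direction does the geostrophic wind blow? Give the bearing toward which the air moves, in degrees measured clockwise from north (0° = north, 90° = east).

The pressure-gradient force points toward the west (bearing 270°).
Geostrophic balance: in the Northern Hemisphere the Coriolis force deflects motion to the right, so the geostrophic wind blows 90° to the right of the pressure-gradient force (low pressure on the left).
Rotating 270° by 90° clockwise gives 000° — the wind blows toward the north.

000°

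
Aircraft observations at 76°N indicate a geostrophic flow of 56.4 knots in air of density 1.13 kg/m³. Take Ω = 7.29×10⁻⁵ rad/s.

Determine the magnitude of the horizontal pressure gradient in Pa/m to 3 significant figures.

Coriolis parameter at 76°N:
f = 2Ω sin φ = 2 × 7.29×10⁻⁵ × sin 76° = 1.41×10⁻⁴ s⁻¹
Wind speed in SI: 56.4 knots = 29.0 m/s
Geostrophic balance rearranged: |∂P/∂n| = f ρ V_g
|∂P/∂n| = 1.41×10⁻⁴ × 1.13 × 29.0 = 4.64×10⁻³ Pa/m

4.64×10⁻³ Pa/m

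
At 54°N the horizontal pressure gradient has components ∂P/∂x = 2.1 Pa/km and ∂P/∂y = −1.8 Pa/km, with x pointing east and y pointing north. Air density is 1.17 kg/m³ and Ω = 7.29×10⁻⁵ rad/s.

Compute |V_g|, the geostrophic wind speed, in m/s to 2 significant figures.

20 m/s

Coriolis parameter at 54°N:
f = 2Ω sin φ = 2 × 7.29×10⁻⁵ × sin 54° = 1.18×10⁻⁴ s⁻¹
Component geostrophic relations (x east, y north):
u_g = −(1/(fρ)) ∂P/∂y,  v_g = (1/(fρ)) ∂P/∂x
u_g = −(−1.8×10⁻³)/(1.18×10⁻⁴ × 1.17) = 13.0 m/s;  v_g = (2.1×10⁻³)/(1.18×10⁻⁴ × 1.17) = 15.2 m/s
|V_g| = √(u_g² + v_g²) = 20.0 m/s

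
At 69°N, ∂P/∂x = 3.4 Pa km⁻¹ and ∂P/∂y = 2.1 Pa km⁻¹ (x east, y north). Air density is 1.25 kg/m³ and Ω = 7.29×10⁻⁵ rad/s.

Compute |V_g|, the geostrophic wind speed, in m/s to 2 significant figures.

23 m/s

Coriolis parameter at 69°N:
f = 2Ω sin φ = 2 × 7.29×10⁻⁵ × sin 69° = 1.36×10⁻⁴ s⁻¹
Component geostrophic relations (x east, y north):
u_g = −(1/(fρ)) ∂P/∂y,  v_g = (1/(fρ)) ∂P/∂x
u_g = −(2.1×10⁻³)/(1.36×10⁻⁴ × 1.25) = −12.3 m/s;  v_g = (3.4×10⁻³)/(1.36×10⁻⁴ × 1.25) = 20.0 m/s
|V_g| = √(u_g² + v_g²) = 23.5 m/s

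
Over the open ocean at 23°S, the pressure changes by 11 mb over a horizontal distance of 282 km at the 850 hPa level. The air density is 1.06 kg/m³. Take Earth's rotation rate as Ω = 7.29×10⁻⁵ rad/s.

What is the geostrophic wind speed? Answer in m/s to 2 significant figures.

Coriolis parameter at 23°S:
f = 2Ω sin φ = 2 × 7.29×10⁻⁵ × sin 23° = 5.70×10⁻⁵ s⁻¹
Pressure gradient: |∂P/∂n| = 1100 Pa / 282000 m = 3.90×10⁻³ Pa/m
Geostrophic balance (pressure-gradient force = Coriolis force):
V_g = (1/(fρ)) |∂P/∂n| = 3.90×10⁻³ / (5.70×10⁻⁵ × 1.06) = 64.6 m/s

65 m/s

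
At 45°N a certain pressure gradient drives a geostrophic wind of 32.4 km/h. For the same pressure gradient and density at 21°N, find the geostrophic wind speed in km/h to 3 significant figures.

With the same pressure gradient and density, V_g ∝ 1/f ∝ 1/sin φ.
V₂ = V₁ · sin φ₁ / sin φ₂ = 32.4 × sin 45° / sin 21°
V₂ = 32.4 × 0.7071/0.3584 = 63.9 km/h

63.9 km/h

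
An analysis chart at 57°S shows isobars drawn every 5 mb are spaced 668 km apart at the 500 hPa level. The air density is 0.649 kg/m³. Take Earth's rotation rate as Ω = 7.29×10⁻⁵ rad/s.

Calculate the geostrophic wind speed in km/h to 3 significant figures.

Coriolis parameter at 57°S:
f = 2Ω sin φ = 2 × 7.29×10⁻⁵ × sin 57° = 1.22×10⁻⁴ s⁻¹
Pressure gradient: |∂P/∂n| = 500 Pa / 668000 m = 7.49×10⁻⁴ Pa/m
Geostrophic balance (pressure-gradient force = Coriolis force):
V_g = (1/(fρ)) |∂P/∂n| = 7.49×10⁻⁴ / (1.22×10⁻⁴ × 0.649) = 9.43 m/s
Converting: 9.43 m/s × 3.6 = 34.0 km/h

34.0 km/h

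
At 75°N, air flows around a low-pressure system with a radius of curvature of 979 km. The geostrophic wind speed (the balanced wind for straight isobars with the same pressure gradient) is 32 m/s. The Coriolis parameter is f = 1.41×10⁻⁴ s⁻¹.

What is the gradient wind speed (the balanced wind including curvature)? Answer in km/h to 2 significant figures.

Around a low, centrifugal force acts outward with Coriolis, so pressure-gradient force balances both:
(1/ρ)|∂P/∂n| = fV + V²/R  →  V² + fR·V − fR·V_g = 0
With fR = 1.41×10⁻⁴ × 979×10³ m = 138 m/s:
V = [−fR + √((fR)² + 4 fR V_g)]/2 = [−138 + √(138² + 4×138×32)]/2 = 26.8 m/s
Subgeostrophic (V < V_g = 32 m/s), as expected around a low.
Converting: 26.8 m/s × 3.6 = 96 km/h

96 km/h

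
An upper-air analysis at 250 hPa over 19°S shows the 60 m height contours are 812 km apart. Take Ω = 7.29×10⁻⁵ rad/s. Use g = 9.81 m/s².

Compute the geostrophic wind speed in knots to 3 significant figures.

29.7 knots

Coriolis parameter at 19°S:
f = 2Ω sin φ = 2 × 7.29×10⁻⁵ × sin 19° = 4.75×10⁻⁵ s⁻¹
Height gradient: |∂Z/∂n| = 60 m / 812000 m = 7.39×10⁻⁵
On a pressure surface, geostrophic balance gives V_g = (g/f)|∂Z/∂n|:
V_g = 9.81 × 7.39×10⁻⁵ / 4.75×10⁻⁵ = 15.3 m/s
Converting: 15.3 m/s × 1.944 = 29.7 knots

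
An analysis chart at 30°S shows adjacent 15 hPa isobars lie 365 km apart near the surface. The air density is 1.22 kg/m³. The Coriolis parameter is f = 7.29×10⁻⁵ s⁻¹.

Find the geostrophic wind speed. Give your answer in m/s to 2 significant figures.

46 m/s

Pressure gradient: |∂P/∂n| = 1500 Pa / 365000 m = 4.11×10⁻³ Pa/m
Geostrophic balance (pressure-gradient force = Coriolis force):
V_g = (1/(fρ)) |∂P/∂n| = 4.11×10⁻³ / (7.29×10⁻⁵ × 1.22) = 46.2 m/s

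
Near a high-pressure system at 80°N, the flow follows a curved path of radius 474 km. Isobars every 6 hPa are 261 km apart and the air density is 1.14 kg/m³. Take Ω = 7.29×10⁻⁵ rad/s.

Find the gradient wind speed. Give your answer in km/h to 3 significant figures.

Coriolis parameter at 80°N:
f = 2Ω sin φ = 2 × 7.29×10⁻⁵ × sin 80° = 1.44×10⁻⁴ s⁻¹
Pressure gradient: |∂P/∂n| = 600 Pa / 261000 m = 2.30×10⁻³ Pa/m
Geostrophic speed: V_g = |∂P/∂n|/(fρ) = 2.30×10⁻³/(1.44×10⁻⁴ × 1.14) = 14.0 m/s
Around a high, pressure-gradient force acts outward with centrifugal, so Coriolis balances both:
fV = (1/ρ)|∂P/∂n| + V²/R  →  V² − fR·V + fR·V_g = 0
With fR = 1.44×10⁻⁴ × 474×10³ m = 68.1 m/s:
V = [fR − √((fR)² − 4 fR V_g)]/2 = [68.1 − √(68.1² − 4×68.1×14)]/2 = 19.8 m/s
Supergeostrophic (V > V_g = 14 m/s), as expected around a high.
Converting: 19.8 m/s × 3.6 = 71.3 km/h

71.3 km/h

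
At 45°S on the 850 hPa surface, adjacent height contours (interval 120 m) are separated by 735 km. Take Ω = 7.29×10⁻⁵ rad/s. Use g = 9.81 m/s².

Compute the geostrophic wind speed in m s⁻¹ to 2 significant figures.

Coriolis parameter at 45°S:
f = 2Ω sin φ = 2 × 7.29×10⁻⁵ × sin 45° = 1.03×10⁻⁴ s⁻¹
Height gradient: |∂Z/∂n| = 120 m / 735000 m = 1.63×10⁻⁴
On a pressure surface, geostrophic balance gives V_g = (g/f)|∂Z/∂n|:
V_g = 9.81 × 1.63×10⁻⁴ / 1.03×10⁻⁴ = 15.5 m/s

16 m s⁻¹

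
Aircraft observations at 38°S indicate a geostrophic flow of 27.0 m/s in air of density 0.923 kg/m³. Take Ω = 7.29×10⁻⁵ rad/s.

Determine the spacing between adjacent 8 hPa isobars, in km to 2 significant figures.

Coriolis parameter at 38°S:
f = 2Ω sin φ = 2 × 7.29×10⁻⁵ × sin 38° = 8.98×10⁻⁵ s⁻¹
Geostrophic balance rearranged: |∂P/∂n| = f ρ V_g
|∂P/∂n| = 8.98×10⁻⁵ × 0.923 × 27.0 = 2.24×10⁻³ Pa/m
Isobar spacing: Δn = ΔP/|∂P/∂n| = 800 Pa / 2.24×10⁻³ Pa/m = 357623 m ≈ 360 km

360 km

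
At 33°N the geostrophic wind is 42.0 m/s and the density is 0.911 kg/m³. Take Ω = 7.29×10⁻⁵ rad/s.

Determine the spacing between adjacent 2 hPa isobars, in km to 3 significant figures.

65.8 km

Coriolis parameter at 33°N:
f = 2Ω sin φ = 2 × 7.29×10⁻⁵ × sin 33° = 7.94×10⁻⁵ s⁻¹
Geostrophic balance rearranged: |∂P/∂n| = f ρ V_g
|∂P/∂n| = 7.94×10⁻⁵ × 0.911 × 42.0 = 3.04×10⁻³ Pa/m
Isobar spacing: Δn = ΔP/|∂P/∂n| = 200 Pa / 3.04×10⁻³ Pa/m = 65826 m ≈ 65.8 km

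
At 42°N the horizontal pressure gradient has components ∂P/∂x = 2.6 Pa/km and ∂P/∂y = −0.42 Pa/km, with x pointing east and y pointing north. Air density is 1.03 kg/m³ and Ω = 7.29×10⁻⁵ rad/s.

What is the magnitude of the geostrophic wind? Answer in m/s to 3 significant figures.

Coriolis parameter at 42°N:
f = 2Ω sin φ = 2 × 7.29×10⁻⁵ × sin 42° = 9.76×10⁻⁵ s⁻¹
Component geostrophic relations (x east, y north):
u_g = −(1/(fρ)) ∂P/∂y,  v_g = (1/(fρ)) ∂P/∂x
u_g = −(−0.42×10⁻³)/(9.76×10⁻⁵ × 1.03) = 4.18 m/s;  v_g = (2.6×10⁻³)/(9.76×10⁻⁵ × 1.03) = 25.9 m/s
|V_g| = √(u_g² + v_g²) = 26.2 m/s

26.2 m/s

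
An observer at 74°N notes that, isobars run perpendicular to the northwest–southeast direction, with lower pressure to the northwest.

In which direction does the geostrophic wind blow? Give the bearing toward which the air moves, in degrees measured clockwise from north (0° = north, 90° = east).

045°

The pressure-gradient force points toward the northwest (bearing 315°).
Geostrophic balance: in the Northern Hemisphere the Coriolis force deflects motion to the right, so the geostrophic wind blows 90° to the right of the pressure-gradient force (low pressure on the left).
Rotating 315° by 90° clockwise gives 045° — the wind blows toward the northeast.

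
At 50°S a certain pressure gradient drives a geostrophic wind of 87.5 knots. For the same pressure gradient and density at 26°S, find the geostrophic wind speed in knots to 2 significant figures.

150 knots

With the same pressure gradient and density, V_g ∝ 1/f ∝ 1/sin φ.
V₂ = V₁ · sin φ₁ / sin φ₂ = 87.5 × sin 50° / sin 26°
V₂ = 87.5 × 0.7660/0.4384 = 150 knots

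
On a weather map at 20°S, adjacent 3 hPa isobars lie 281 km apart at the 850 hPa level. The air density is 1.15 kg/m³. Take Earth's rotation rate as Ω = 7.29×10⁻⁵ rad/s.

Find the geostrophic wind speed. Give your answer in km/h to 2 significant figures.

Coriolis parameter at 20°S:
f = 2Ω sin φ = 2 × 7.29×10⁻⁵ × sin 20° = 4.99×10⁻⁵ s⁻¹
Pressure gradient: |∂P/∂n| = 300 Pa / 281000 m = 1.07×10⁻³ Pa/m
Geostrophic balance (pressure-gradient force = Coriolis force):
V_g = (1/(fρ)) |∂P/∂n| = 1.07×10⁻³ / (4.99×10⁻⁵ × 1.15) = 18.6 m/s
Converting: 18.6 m/s × 3.6 = 67 km/h

67 km/h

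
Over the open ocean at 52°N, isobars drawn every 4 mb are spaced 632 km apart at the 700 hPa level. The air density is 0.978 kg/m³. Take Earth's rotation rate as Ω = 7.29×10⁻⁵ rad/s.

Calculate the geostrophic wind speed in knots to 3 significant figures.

Coriolis parameter at 52°N:
f = 2Ω sin φ = 2 × 7.29×10⁻⁵ × sin 52° = 1.15×10⁻⁴ s⁻¹
Pressure gradient: |∂P/∂n| = 400 Pa / 632000 m = 6.33×10⁻⁴ Pa/m
Geostrophic balance (pressure-gradient force = Coriolis force):
V_g = (1/(fρ)) |∂P/∂n| = 6.33×10⁻⁴ / (1.15×10⁻⁴ × 0.978) = 5.63 m/s
Converting: 5.63 m/s × 1.944 = 10.9 knots

10.9 knots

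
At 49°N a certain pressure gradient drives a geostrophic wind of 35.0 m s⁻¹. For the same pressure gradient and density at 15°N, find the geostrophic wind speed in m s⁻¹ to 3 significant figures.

With the same pressure gradient and density, V_g ∝ 1/f ∝ 1/sin φ.
V₂ = V₁ · sin φ₁ / sin φ₂ = 35.0 × sin 49° / sin 15°
V₂ = 35.0 × 0.7547/0.2588 = 102 m s⁻¹

102 m s⁻¹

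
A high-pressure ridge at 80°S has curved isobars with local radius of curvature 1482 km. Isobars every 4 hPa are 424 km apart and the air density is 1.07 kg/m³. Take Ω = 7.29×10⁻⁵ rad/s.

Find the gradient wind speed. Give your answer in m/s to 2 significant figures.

6.3 m/s

Coriolis parameter at 80°S:
f = 2Ω sin φ = 2 × 7.29×10⁻⁵ × sin 80° = 1.44×10⁻⁴ s⁻¹
Pressure gradient: |∂P/∂n| = 400 Pa / 424000 m = 9.43×10⁻⁴ Pa/m
Geostrophic speed: V_g = |∂P/∂n|/(fρ) = 9.43×10⁻⁴/(1.44×10⁻⁴ × 1.07) = 6.14 m/s
Around a high, pressure-gradient force acts outward with centrifugal, so Coriolis balances both:
fV = (1/ρ)|∂P/∂n| + V²/R  →  V² − fR·V + fR·V_g = 0
With fR = 1.44×10⁻⁴ × 1482×10³ m = 213 m/s:
V = [fR − √((fR)² − 4 fR V_g)]/2 = [213 − √(213² − 4×213×6.14)]/2 = 6.33 m/s
Supergeostrophic (V > V_g = 6.14 m/s), as expected around a high.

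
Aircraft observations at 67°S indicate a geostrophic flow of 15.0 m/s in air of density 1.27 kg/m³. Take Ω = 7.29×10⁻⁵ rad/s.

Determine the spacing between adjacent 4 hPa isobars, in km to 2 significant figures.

Coriolis parameter at 67°S:
f = 2Ω sin φ = 2 × 7.29×10⁻⁵ × sin 67° = 1.34×10⁻⁴ s⁻¹
Geostrophic balance rearranged: |∂P/∂n| = f ρ V_g
|∂P/∂n| = 1.34×10⁻⁴ × 1.27 × 15.0 = 2.56×10⁻³ Pa/m
Isobar spacing: Δn = ΔP/|∂P/∂n| = 400 Pa / 2.56×10⁻³ Pa/m = 156452 m ≈ 160 km

160 km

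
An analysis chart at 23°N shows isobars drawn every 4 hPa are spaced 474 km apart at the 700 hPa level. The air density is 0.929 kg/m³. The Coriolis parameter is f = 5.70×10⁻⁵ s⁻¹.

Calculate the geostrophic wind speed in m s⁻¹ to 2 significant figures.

Pressure gradient: |∂P/∂n| = 400 Pa / 474000 m = 8.44×10⁻⁴ Pa/m
Geostrophic balance (pressure-gradient force = Coriolis force):
V_g = (1/(fρ)) |∂P/∂n| = 8.44×10⁻⁴ / (5.70×10⁻⁵ × 0.929) = 15.9 m/s

16 m s⁻¹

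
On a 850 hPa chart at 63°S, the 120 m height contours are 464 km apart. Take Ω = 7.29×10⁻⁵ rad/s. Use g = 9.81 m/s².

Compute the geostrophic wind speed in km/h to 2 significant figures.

70 km/h

Coriolis parameter at 63°S:
f = 2Ω sin φ = 2 × 7.29×10⁻⁵ × sin 63° = 1.30×10⁻⁴ s⁻¹
Height gradient: |∂Z/∂n| = 120 m / 464000 m = 2.59×10⁻⁴
On a pressure surface, geostrophic balance gives V_g = (g/f)|∂Z/∂n|:
V_g = 9.81 × 2.59×10⁻⁴ / 1.30×10⁻⁴ = 19.5 m/s
Converting: 19.5 m/s × 3.6 = 70 km/h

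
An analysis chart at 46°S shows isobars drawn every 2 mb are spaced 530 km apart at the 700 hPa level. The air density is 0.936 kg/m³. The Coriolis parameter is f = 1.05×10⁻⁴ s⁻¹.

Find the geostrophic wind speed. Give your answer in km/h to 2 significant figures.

Pressure gradient: |∂P/∂n| = 200 Pa / 530000 m = 3.77×10⁻⁴ Pa/m
Geostrophic balance (pressure-gradient force = Coriolis force):
V_g = (1/(fρ)) |∂P/∂n| = 3.77×10⁻⁴ / (1.05×10⁻⁴ × 0.936) = 3.84 m/s
Converting: 3.84 m/s × 3.6 = 14 km/h

14 km/h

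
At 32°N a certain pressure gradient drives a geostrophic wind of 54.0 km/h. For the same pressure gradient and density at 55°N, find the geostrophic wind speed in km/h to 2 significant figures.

35 km/h

With the same pressure gradient and density, V_g ∝ 1/f ∝ 1/sin φ.
V₂ = V₁ · sin φ₁ / sin φ₂ = 54.0 × sin 32° / sin 55°
V₂ = 54.0 × 0.5299/0.8192 = 35 km/h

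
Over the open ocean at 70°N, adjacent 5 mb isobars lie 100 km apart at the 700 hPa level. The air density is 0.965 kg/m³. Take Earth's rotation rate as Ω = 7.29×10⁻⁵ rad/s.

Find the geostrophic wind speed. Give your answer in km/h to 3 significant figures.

136 km/h

Coriolis parameter at 70°N:
f = 2Ω sin φ = 2 × 7.29×10⁻⁵ × sin 70° = 1.37×10⁻⁴ s⁻¹
Pressure gradient: |∂P/∂n| = 500 Pa / 100000 m = 5.00×10⁻³ Pa/m
Geostrophic balance (pressure-gradient force = Coriolis force):
V_g = (1/(fρ)) |∂P/∂n| = 5.00×10⁻³ / (1.37×10⁻⁴ × 0.965) = 37.8 m/s
Converting: 37.8 m/s × 3.6 = 136 km/h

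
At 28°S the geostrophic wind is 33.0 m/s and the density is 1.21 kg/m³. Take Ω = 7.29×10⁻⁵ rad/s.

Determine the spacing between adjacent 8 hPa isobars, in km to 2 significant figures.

Coriolis parameter at 28°S:
f = 2Ω sin φ = 2 × 7.29×10⁻⁵ × sin 28° = 6.84×10⁻⁵ s⁻¹
Geostrophic balance rearranged: |∂P/∂n| = f ρ V_g
|∂P/∂n| = 6.84×10⁻⁵ × 1.21 × 33.0 = 2.73×10⁻³ Pa/m
Isobar spacing: Δn = ΔP/|∂P/∂n| = 800 Pa / 2.73×10⁻³ Pa/m = 292701 m ≈ 290 km

290 km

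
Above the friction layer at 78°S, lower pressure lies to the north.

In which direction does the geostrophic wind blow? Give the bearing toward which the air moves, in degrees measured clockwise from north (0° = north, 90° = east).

The pressure-gradient force points toward the north (bearing 000°).
Geostrophic balance: in the Southern Hemisphere the Coriolis force deflects motion to the left, so the geostrophic wind blows 90° to the left of the pressure-gradient force (low pressure on the right).
Rotating 000° by 90° counterclockwise gives 270° — the wind blows toward the west.

270°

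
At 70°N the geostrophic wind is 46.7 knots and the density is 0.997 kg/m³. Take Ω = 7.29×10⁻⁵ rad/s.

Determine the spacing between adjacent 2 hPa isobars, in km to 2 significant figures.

Coriolis parameter at 70°N:
f = 2Ω sin φ = 2 × 7.29×10⁻⁵ × sin 70° = 1.37×10⁻⁴ s⁻¹
Wind speed in SI: 46.7 knots = 24.0 m/s
Geostrophic balance rearranged: |∂P/∂n| = f ρ V_g
|∂P/∂n| = 1.37×10⁻⁴ × 0.997 × 24.0 = 3.28×10⁻³ Pa/m
Isobar spacing: Δn = ΔP/|∂P/∂n| = 200 Pa / 3.28×10⁻³ Pa/m = 60945 m ≈ 61 km

61 km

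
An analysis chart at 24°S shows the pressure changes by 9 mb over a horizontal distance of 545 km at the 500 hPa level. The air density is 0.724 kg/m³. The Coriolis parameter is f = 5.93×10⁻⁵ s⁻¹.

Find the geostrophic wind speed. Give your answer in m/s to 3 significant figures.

38.5 m/s

Pressure gradient: |∂P/∂n| = 900 Pa / 545000 m = 1.65×10⁻³ Pa/m
Geostrophic balance (pressure-gradient force = Coriolis force):
V_g = (1/(fρ)) |∂P/∂n| = 1.65×10⁻³ / (5.93×10⁻⁵ × 0.724) = 38.5 m/s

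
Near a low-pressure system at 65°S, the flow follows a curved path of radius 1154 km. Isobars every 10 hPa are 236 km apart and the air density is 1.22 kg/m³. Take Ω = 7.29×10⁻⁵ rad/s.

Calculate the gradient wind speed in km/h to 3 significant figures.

Coriolis parameter at 65°S:
f = 2Ω sin φ = 2 × 7.29×10⁻⁵ × sin 65° = 1.32×10⁻⁴ s⁻¹
Pressure gradient: |∂P/∂n| = 1000 Pa / 236000 m = 4.24×10⁻³ Pa/m
Geostrophic speed: V_g = |∂P/∂n|/(fρ) = 4.24×10⁻³/(1.32×10⁻⁴ × 1.22) = 26.3 m/s
Around a low, centrifugal force acts outward with Coriolis, so pressure-gradient force balances both:
(1/ρ)|∂P/∂n| = fV + V²/R  →  V² + fR·V − fR·V_g = 0
With fR = 1.32×10⁻⁴ × 1154×10³ m = 152 m/s:
V = [−fR + √((fR)² + 4 fR V_g)]/2 = [−152 + √(152² + 4×152×26.3)]/2 = 22.9 m/s
Subgeostrophic (V < V_g = 26.3 m/s), as expected around a low.
Converting: 22.9 m/s × 3.6 = 82.3 km/h

82.3 km/h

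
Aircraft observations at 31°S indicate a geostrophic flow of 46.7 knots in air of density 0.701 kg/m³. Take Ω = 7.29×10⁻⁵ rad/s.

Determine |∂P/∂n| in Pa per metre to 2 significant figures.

1.3×10⁻³ Pa/m

Coriolis parameter at 31°S:
f = 2Ω sin φ = 2 × 7.29×10⁻⁵ × sin 31° = 7.51×10⁻⁵ s⁻¹
Wind speed in SI: 46.7 knots = 24.0 m/s
Geostrophic balance rearranged: |∂P/∂n| = f ρ V_g
|∂P/∂n| = 7.51×10⁻⁵ × 0.701 × 24.0 = 1.26×10⁻³ Pa/m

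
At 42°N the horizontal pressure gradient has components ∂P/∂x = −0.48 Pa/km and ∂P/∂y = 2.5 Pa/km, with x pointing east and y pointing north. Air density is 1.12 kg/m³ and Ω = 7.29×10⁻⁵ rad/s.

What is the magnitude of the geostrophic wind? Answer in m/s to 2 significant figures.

23 m/s

Coriolis parameter at 42°N:
f = 2Ω sin φ = 2 × 7.29×10⁻⁵ × sin 42° = 9.76×10⁻⁵ s⁻¹
Component geostrophic relations (x east, y north):
u_g = −(1/(fρ)) ∂P/∂y,  v_g = (1/(fρ)) ∂P/∂x
u_g = −(2.5×10⁻³)/(9.76×10⁻⁵ × 1.12) = −22.9 m/s;  v_g = (−0.48×10⁻³)/(9.76×10⁻⁵ × 1.12) = −4.39 m/s
|V_g| = √(u_g² + v_g²) = 23.3 m/s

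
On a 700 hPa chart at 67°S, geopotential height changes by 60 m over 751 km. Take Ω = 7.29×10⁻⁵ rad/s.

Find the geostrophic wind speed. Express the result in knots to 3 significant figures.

Coriolis parameter at 67°S:
f = 2Ω sin φ = 2 × 7.29×10⁻⁵ × sin 67° = 1.34×10⁻⁴ s⁻¹
Height gradient: |∂Z/∂n| = 60 m / 751000 m = 7.99×10⁻⁵
On a pressure surface, geostrophic balance gives V_g = (g/f)|∂Z/∂n|:
V_g = 9.81 × 7.99×10⁻⁵ / 1.34×10⁻⁴ = 5.84 m/s
Converting: 5.84 m/s × 1.944 = 11.4 knots

11.4 knots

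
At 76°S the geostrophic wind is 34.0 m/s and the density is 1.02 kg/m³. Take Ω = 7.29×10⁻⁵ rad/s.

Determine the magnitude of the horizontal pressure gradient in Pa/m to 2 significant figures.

4.9×10⁻³ Pa/m

Coriolis parameter at 76°S:
f = 2Ω sin φ = 2 × 7.29×10⁻⁵ × sin 76° = 1.41×10⁻⁴ s⁻¹
Geostrophic balance rearranged: |∂P/∂n| = f ρ V_g
|∂P/∂n| = 1.41×10⁻⁴ × 1.02 × 34.0 = 4.91×10⁻³ Pa/m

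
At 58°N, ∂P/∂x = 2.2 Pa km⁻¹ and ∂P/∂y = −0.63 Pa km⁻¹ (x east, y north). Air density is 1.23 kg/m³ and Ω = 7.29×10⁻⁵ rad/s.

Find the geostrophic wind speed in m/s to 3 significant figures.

15.0 m/s

Coriolis parameter at 58°N:
f = 2Ω sin φ = 2 × 7.29×10⁻⁵ × sin 58° = 1.24×10⁻⁴ s⁻¹
Component geostrophic relations (x east, y north):
u_g = −(1/(fρ)) ∂P/∂y,  v_g = (1/(fρ)) ∂P/∂x
u_g = −(−0.63×10⁻³)/(1.24×10⁻⁴ × 1.23) = 4.14 m/s;  v_g = (2.2×10⁻³)/(1.24×10⁻⁴ × 1.23) = 14.5 m/s
|V_g| = √(u_g² + v_g²) = 15.0 m/s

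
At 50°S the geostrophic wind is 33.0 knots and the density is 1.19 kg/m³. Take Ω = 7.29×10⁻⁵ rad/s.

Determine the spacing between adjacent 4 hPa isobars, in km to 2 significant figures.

Coriolis parameter at 50°S:
f = 2Ω sin φ = 2 × 7.29×10⁻⁵ × sin 50° = 1.12×10⁻⁴ s⁻¹
Wind speed in SI: 33.0 knots = 17.0 m/s
Geostrophic balance rearranged: |∂P/∂n| = f ρ V_g
|∂P/∂n| = 1.12×10⁻⁴ × 1.19 × 17.0 = 2.26×10⁻³ Pa/m
Isobar spacing: Δn = ΔP/|∂P/∂n| = 400 Pa / 2.26×10⁻³ Pa/m = 177276 m ≈ 180 km

180 km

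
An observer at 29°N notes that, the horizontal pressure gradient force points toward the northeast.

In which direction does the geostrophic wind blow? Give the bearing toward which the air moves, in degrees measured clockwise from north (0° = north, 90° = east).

135°

The pressure-gradient force points toward the northeast (bearing 045°).
Geostrophic balance: in the Northern Hemisphere the Coriolis force deflects motion to the right, so the geostrophic wind blows 90° to the right of the pressure-gradient force (low pressure on the left).
Rotating 045° by 90° clockwise gives 135° — the wind blows toward the southeast.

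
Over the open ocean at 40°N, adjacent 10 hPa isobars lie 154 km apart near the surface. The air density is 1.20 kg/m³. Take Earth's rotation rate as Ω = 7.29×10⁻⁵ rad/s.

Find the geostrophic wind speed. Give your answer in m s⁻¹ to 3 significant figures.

57.7 m s⁻¹

Coriolis parameter at 40°N:
f = 2Ω sin φ = 2 × 7.29×10⁻⁵ × sin 40° = 9.37×10⁻⁵ s⁻¹
Pressure gradient: |∂P/∂n| = 1000 Pa / 154000 m = 6.49×10⁻³ Pa/m
Geostrophic balance (pressure-gradient force = Coriolis force):
V_g = (1/(fρ)) |∂P/∂n| = 6.49×10⁻³ / (9.37×10⁻⁵ × 1.20) = 57.7 m/s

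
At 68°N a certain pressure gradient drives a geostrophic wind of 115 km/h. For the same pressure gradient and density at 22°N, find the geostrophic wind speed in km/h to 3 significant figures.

285 km/h

With the same pressure gradient and density, V_g ∝ 1/f ∝ 1/sin φ.
V₂ = V₁ · sin φ₁ / sin φ₂ = 115 × sin 68° / sin 22°
V₂ = 115 × 0.9272/0.3746 = 285 km/h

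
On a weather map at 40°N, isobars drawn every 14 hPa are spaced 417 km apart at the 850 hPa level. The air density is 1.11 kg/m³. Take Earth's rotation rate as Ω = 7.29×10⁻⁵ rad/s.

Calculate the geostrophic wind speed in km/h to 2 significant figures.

120 km/h

Coriolis parameter at 40°N:
f = 2Ω sin φ = 2 × 7.29×10⁻⁵ × sin 40° = 9.37×10⁻⁵ s⁻¹
Pressure gradient: |∂P/∂n| = 1400 Pa / 417000 m = 3.36×10⁻³ Pa/m
Geostrophic balance (pressure-gradient force = Coriolis force):
V_g = (1/(fρ)) |∂P/∂n| = 3.36×10⁻³ / (9.37×10⁻⁵ × 1.11) = 32.3 m/s
Converting: 32.3 m/s × 3.6 = 120 km/h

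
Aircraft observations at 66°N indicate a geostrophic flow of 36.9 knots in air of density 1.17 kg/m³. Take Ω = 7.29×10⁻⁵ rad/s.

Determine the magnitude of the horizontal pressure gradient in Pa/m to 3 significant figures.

2.96×10⁻³ Pa/m

Coriolis parameter at 66°N:
f = 2Ω sin φ = 2 × 7.29×10⁻⁵ × sin 66° = 1.33×10⁻⁴ s⁻¹
Wind speed in SI: 36.9 knots = 19.0 m/s
Geostrophic balance rearranged: |∂P/∂n| = f ρ V_g
|∂P/∂n| = 1.33×10⁻⁴ × 1.17 × 19.0 = 2.96×10⁻³ Pa/m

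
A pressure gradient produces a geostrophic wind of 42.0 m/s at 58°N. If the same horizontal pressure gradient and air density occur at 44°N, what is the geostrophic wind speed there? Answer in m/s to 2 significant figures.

With the same pressure gradient and density, V_g ∝ 1/f ∝ 1/sin φ.
V₂ = V₁ · sin φ₁ / sin φ₂ = 42.0 × sin 58° / sin 44°
V₂ = 42.0 × 0.8480/0.6947 = 51 m/s

51 m/s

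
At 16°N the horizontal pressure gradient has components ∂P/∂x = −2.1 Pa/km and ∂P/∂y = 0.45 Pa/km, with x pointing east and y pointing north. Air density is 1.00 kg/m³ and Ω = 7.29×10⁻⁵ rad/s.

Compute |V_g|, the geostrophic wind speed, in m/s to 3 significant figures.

Coriolis parameter at 16°N:
f = 2Ω sin φ = 2 × 7.29×10⁻⁵ × sin 16° = 4.02×10⁻⁵ s⁻¹
Component geostrophic relations (x east, y north):
u_g = −(1/(fρ)) ∂P/∂y,  v_g = (1/(fρ)) ∂P/∂x
u_g = −(0.45×10⁻³)/(4.02×10⁻⁵ × 1.00) = −11.2 m/s;  v_g = (−2.1×10⁻³)/(4.02×10⁻⁵ × 1.00) = −52.3 m/s
|V_g| = √(u_g² + v_g²) = 53.4 m/s

53.4 m/s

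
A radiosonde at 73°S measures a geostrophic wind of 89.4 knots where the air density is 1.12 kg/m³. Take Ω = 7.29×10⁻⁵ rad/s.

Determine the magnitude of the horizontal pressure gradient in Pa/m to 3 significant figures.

Coriolis parameter at 73°S:
f = 2Ω sin φ = 2 × 7.29×10⁻⁵ × sin 73° = 1.39×10⁻⁴ s⁻¹
Wind speed in SI: 89.4 knots = 46.0 m/s
Geostrophic balance rearranged: |∂P/∂n| = f ρ V_g
|∂P/∂n| = 1.39×10⁻⁴ × 1.12 × 46.0 = 7.18×10⁻³ Pa/m

7.18×10⁻³ Pa/m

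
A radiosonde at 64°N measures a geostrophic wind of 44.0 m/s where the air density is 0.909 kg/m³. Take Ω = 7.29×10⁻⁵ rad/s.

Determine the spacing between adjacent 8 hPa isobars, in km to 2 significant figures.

150 km

Coriolis parameter at 64°N:
f = 2Ω sin φ = 2 × 7.29×10⁻⁵ × sin 64° = 1.31×10⁻⁴ s⁻¹
Geostrophic balance rearranged: |∂P/∂n| = f ρ V_g
|∂P/∂n| = 1.31×10⁻⁴ × 0.909 × 44.0 = 5.24×10⁻³ Pa/m
Isobar spacing: Δn = ΔP/|∂P/∂n| = 800 Pa / 5.24×10⁻³ Pa/m = 152636 m ≈ 150 km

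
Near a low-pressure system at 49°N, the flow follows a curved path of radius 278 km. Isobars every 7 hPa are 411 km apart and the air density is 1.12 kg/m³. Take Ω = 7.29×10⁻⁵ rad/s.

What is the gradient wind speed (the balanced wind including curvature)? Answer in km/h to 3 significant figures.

37.2 km/h

Coriolis parameter at 49°N:
f = 2Ω sin φ = 2 × 7.29×10⁻⁵ × sin 49° = 1.10×10⁻⁴ s⁻¹
Pressure gradient: |∂P/∂n| = 700 Pa / 411000 m = 1.70×10⁻³ Pa/m
Geostrophic speed: V_g = |∂P/∂n|/(fρ) = 1.70×10⁻³/(1.10×10⁻⁴ × 1.12) = 13.8 m/s
Around a low, centrifugal force acts outward with Coriolis, so pressure-gradient force balances both:
(1/ρ)|∂P/∂n| = fV + V²/R  →  V² + fR·V − fR·V_g = 0
With fR = 1.10×10⁻⁴ × 278×10³ m = 30.6 m/s:
V = [−fR + √((fR)² + 4 fR V_g)]/2 = [−30.6 + √(30.6² + 4×30.6×13.8)]/2 = 10.3 m/s
Subgeostrophic (V < V_g = 13.8 m/s), as expected around a low.
Converting: 10.3 m/s × 3.6 = 37.2 km/h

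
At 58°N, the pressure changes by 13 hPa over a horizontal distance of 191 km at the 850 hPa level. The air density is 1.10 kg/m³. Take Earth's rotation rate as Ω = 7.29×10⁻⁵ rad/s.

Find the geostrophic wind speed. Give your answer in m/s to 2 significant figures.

Coriolis parameter at 58°N:
f = 2Ω sin φ = 2 × 7.29×10⁻⁵ × sin 58° = 1.24×10⁻⁴ s⁻¹
Pressure gradient: |∂P/∂n| = 1300 Pa / 191000 m = 6.81×10⁻³ Pa/m
Geostrophic balance (pressure-gradient force = Coriolis force):
V_g = (1/(fρ)) |∂P/∂n| = 6.81×10⁻³ / (1.24×10⁻⁴ × 1.10) = 50.0 m/s

50 m/s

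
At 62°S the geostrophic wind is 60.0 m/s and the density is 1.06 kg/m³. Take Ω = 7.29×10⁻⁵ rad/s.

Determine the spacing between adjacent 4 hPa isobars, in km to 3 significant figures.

Coriolis parameter at 62°S:
f = 2Ω sin φ = 2 × 7.29×10⁻⁵ × sin 62° = 1.29×10⁻⁴ s⁻¹
Geostrophic balance rearranged: |∂P/∂n| = f ρ V_g
|∂P/∂n| = 1.29×10⁻⁴ × 1.06 × 60.0 = 8.19×10⁻³ Pa/m
Isobar spacing: Δn = ΔP/|∂P/∂n| = 400 Pa / 8.19×10⁻³ Pa/m = 48855 m ≈ 48.9 km

48.9 km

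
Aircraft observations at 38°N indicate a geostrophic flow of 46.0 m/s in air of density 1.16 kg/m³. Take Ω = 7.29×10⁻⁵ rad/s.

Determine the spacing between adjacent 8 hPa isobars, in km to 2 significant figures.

Coriolis parameter at 38°N:
f = 2Ω sin φ = 2 × 7.29×10⁻⁵ × sin 38° = 8.98×10⁻⁵ s⁻¹
Geostrophic balance rearranged: |∂P/∂n| = f ρ V_g
|∂P/∂n| = 8.98×10⁻⁵ × 1.16 × 46.0 = 4.79×10⁻³ Pa/m
Isobar spacing: Δn = ΔP/|∂P/∂n| = 800 Pa / 4.79×10⁻³ Pa/m = 167022 m ≈ 170 km

170 km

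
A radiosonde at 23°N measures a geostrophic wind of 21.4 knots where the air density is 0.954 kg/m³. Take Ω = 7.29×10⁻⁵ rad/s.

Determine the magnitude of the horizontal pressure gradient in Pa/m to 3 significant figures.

5.98×10⁻⁴ Pa/m

Coriolis parameter at 23°N:
f = 2Ω sin φ = 2 × 7.29×10⁻⁵ × sin 23° = 5.70×10⁻⁵ s⁻¹
Wind speed in SI: 21.4 knots = 11.0 m/s
Geostrophic balance rearranged: |∂P/∂n| = f ρ V_g
|∂P/∂n| = 5.70×10⁻⁵ × 0.954 × 11.0 = 5.98×10⁻⁴ Pa/m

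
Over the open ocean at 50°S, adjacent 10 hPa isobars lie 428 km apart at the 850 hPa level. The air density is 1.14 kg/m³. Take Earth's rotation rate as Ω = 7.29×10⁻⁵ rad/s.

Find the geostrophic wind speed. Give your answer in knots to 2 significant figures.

36 knots

Coriolis parameter at 50°S:
f = 2Ω sin φ = 2 × 7.29×10⁻⁵ × sin 50° = 1.12×10⁻⁴ s⁻¹
Pressure gradient: |∂P/∂n| = 1000 Pa / 428000 m = 2.34×10⁻³ Pa/m
Geostrophic balance (pressure-gradient force = Coriolis force):
V_g = (1/(fρ)) |∂P/∂n| = 2.34×10⁻³ / (1.12×10⁻⁴ × 1.14) = 18.4 m/s
Converting: 18.4 m/s × 1.944 = 36 knots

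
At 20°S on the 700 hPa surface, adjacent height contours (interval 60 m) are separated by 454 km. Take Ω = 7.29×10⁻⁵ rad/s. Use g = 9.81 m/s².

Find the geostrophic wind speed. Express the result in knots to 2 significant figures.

Coriolis parameter at 20°S:
f = 2Ω sin φ = 2 × 7.29×10⁻⁵ × sin 20° = 4.99×10⁻⁵ s⁻¹
Height gradient: |∂Z/∂n| = 60 m / 454000 m = 1.32×10⁻⁴
On a pressure surface, geostrophic balance gives V_g = (g/f)|∂Z/∂n|:
V_g = 9.81 × 1.32×10⁻⁴ / 4.99×10⁻⁵ = 26.0 m/s
Converting: 26.0 m/s × 1.944 = 51 knots

51 knots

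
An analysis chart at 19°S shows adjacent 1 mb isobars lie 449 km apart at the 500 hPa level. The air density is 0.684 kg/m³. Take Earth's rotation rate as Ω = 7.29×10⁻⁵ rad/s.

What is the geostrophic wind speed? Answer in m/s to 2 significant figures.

6.9 m/s

Coriolis parameter at 19°S:
f = 2Ω sin φ = 2 × 7.29×10⁻⁵ × sin 19° = 4.75×10⁻⁵ s⁻¹
Pressure gradient: |∂P/∂n| = 100 Pa / 449000 m = 2.23×10⁻⁴ Pa/m
Geostrophic balance (pressure-gradient force = Coriolis force):
V_g = (1/(fρ)) |∂P/∂n| = 2.23×10⁻⁴ / (4.75×10⁻⁵ × 0.684) = 6.86 m/s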